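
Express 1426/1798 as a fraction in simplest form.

23/29

1426 = 2 × 23 × 31
1798 = 2 × 29 × 31
gcd(1426, 1798) = 2 × 31 = 62.
Divide numerator and denominator by 62: 1426/1798 = 23/29.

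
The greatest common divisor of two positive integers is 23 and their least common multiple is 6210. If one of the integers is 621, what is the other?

For two integers, gcd × lcm = product, so the other is (23 × 6210) / 621 = 142830 / 621 = 230.

230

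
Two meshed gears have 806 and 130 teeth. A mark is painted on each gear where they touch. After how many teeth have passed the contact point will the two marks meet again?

4030 teeth

They coincide at every common multiple of the periods; the first is the LCM.
806 = 2 × 13 × 31
130 = 2 × 5 × 13
LCM(806, 130) = 2 × 5 × 13 × 31 = 4030.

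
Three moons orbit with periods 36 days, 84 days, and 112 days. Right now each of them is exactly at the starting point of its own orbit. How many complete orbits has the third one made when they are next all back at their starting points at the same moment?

All finish a whole number of cycles simultaneously at t = LCM of the periods.
36 = 2^2 × 3^2
84 = 2^2 × 3 × 7
112 = 2^4 × 7
LCM(36, 84, 112) = 2^4 × 3^2 × 7 = 1008.
Orbits for period 112: 1008 / 112 = 9.

9 orbits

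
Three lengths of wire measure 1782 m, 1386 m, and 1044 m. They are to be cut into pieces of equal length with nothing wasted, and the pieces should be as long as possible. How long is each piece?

Each piece length must divide every original length, so the longest possible is gcd(1782, 1386, 1044).
1782 = 2 × 3^4 × 11
1386 = 2 × 3^2 × 7 × 11
1044 = 2^2 × 3^2 × 29
gcd(1782, 1386, 1044) = 2 × 3^2 = 18.

18 m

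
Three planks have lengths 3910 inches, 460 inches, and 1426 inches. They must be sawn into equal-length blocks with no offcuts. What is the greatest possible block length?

46 inches

The block length must divide every plank, so the greatest is gcd(3910, 460, 1426).
3910 = 2 × 5 × 17 × 23
460 = 2^2 × 5 × 23
1426 = 2 × 23 × 31
gcd(3910, 460, 1426) = 2 × 23 = 46.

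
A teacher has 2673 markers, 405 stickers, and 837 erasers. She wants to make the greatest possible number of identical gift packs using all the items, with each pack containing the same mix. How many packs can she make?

The pack count must divide each quantity, so the greatest is gcd(2673, 405, 837).
2673 = 3^5 × 11
405 = 3^4 × 5
837 = 3^3 × 31
gcd(2673, 405, 837) = 3^3 = 27.

27 packs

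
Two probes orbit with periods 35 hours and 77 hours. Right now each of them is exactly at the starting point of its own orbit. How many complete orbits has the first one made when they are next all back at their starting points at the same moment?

They are all back at their starting positions together after one LCM of the periods.
35 = 5 × 7
77 = 7 × 11
LCM(35, 77) = 5 × 7 × 11 = 385.
Orbits for period 35: 385 / 35 = 11.

11 orbits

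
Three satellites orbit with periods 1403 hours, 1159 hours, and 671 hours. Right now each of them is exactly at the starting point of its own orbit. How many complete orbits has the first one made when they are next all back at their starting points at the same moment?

209 orbits

The first common completion time is the LCM of the periods.
1403 = 23 × 61
1159 = 19 × 61
671 = 11 × 61
LCM(1403, 1159, 671) = 11 × 19 × 23 × 61 = 293227.
Orbits for period 1403: 293227 / 1403 = 209.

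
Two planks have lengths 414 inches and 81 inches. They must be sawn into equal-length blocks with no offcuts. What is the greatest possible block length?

The block length must divide every plank, so the greatest is gcd(414, 81).
414 = 2 × 3^2 × 23
81 = 3^4
gcd(414, 81) = 3^2 = 9.

9 inches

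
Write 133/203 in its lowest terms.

19/29

133 = 7 × 19
203 = 7 × 29
gcd(133, 203) = 7.
Divide numerator and denominator by 7: 133/203 = 19/29.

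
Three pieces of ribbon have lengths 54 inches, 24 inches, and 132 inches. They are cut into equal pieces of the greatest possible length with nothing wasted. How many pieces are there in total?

35

Piece length = gcd(54, 24, 132).
54 = 2 × 3^3
24 = 2^3 × 3
132 = 2^2 × 3 × 11
gcd(54, 24, 132) = 2 × 3 = 6.
Total pieces = 54/6 + 24/6 + 132/6 = 9 + 4 + 22 = 35.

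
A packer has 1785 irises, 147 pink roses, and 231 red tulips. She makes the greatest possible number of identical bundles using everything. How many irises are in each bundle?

Number of bundles = gcd(1785, 147, 231).
1785 = 3 × 5 × 7 × 17
147 = 3 × 7^2
231 = 3 × 7 × 11
gcd(1785, 147, 231) = 3 × 7 = 21.
irises per bundle = 1785 / 21 = 85.

85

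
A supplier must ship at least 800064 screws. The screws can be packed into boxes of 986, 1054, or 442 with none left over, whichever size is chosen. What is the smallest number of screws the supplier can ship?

The number of screws must be a common multiple of 986, 1054, and 442, so a multiple of their LCM.
986 = 2 × 17 × 29
1054 = 2 × 17 × 31
442 = 2 × 13 × 17
LCM(986, 1054, 442) = 2 × 13 × 17 × 29 × 31 = 397358.
Smallest multiple of 397358 that is ≥ 800064: ⌈800064/397358⌉ × 397358 = 3 × 397358 = 1192074.

1192074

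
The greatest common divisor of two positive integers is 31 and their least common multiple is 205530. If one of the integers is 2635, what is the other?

2418

For two integers, gcd × lcm = product, so the other is (31 × 205530) / 2635 = 6371430 / 2635 = 2418.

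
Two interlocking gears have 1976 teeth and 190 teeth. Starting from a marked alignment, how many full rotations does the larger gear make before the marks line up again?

5 rotations

The first common completion time is the LCM of the periods.
1976 = 2^3 × 13 × 19
190 = 2 × 5 × 19
LCM(1976, 190) = 2^3 × 5 × 13 × 19 = 9880.
Rotations for period 1976: 9880 / 1976 = 5.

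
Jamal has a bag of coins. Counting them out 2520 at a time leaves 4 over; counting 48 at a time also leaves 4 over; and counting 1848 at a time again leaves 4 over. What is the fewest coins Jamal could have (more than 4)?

N − 4 must be a common multiple of 2520, 48, and 1848.
2520 = 2^3 × 3^2 × 5 × 7
48 = 2^4 × 3
1848 = 2^3 × 3 × 7 × 11
LCM(2520, 48, 1848) = 2^4 × 3^2 × 5 × 7 × 11 = 55440.
Smallest N > 4 is LCM + 4 = 55440 + 4 = 55444.

55444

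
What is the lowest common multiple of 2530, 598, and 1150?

2530 = 2 × 5 × 11 × 23
598 = 2 × 13 × 23
1150 = 2 × 5^2 × 23
LCM(2530, 598, 1150) = 2 × 5^2 × 11 × 13 × 23 = 164450.

164450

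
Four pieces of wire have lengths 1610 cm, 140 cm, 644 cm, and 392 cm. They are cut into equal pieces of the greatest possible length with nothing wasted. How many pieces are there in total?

Piece length = gcd(1610, 140, 644, 392).
1610 = 2 × 5 × 7 × 23
140 = 2^2 × 5 × 7
644 = 2^2 × 7 × 23
392 = 2^3 × 7^2
gcd(1610, 140, 644, 392) = 2 × 7 = 14.
Total pieces = 1610/14 + 140/14 + 644/14 + 392/14 = 115 + 10 + 46 + 28 = 199.

199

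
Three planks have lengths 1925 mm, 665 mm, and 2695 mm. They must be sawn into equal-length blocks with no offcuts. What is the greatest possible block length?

This is the greatest common divisor of 1925, 665, and 2695.
1925 = 5^2 × 7 × 11
665 = 5 × 7 × 19
2695 = 5 × 7^2 × 11
gcd(1925, 665, 2695) = 5 × 7 = 35.

35 mm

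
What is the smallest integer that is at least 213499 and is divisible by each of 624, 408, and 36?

222768

The integer must be a common multiple of 624, 408, and 36, so a multiple of their LCM.
624 = 2^4 × 3 × 13
408 = 2^3 × 3 × 17
36 = 2^2 × 3^2
LCM(624, 408, 36) = 2^4 × 3^2 × 13 × 17 = 31824.
Smallest multiple of 31824 that is ≥ 213499: ⌈213499/31824⌉ × 31824 = 7 × 31824 = 222768.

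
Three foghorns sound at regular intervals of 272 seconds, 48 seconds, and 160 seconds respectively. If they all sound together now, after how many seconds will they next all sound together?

8160 seconds

They coincide at every common multiple of the periods; the first is the LCM.
272 = 2^4 × 17
48 = 2^4 × 3
160 = 2^5 × 5
LCM(272, 48, 160) = 2^5 × 3 × 5 × 17 = 8160.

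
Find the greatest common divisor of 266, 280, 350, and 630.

266 = 2 × 7 × 19
280 = 2^3 × 5 × 7
350 = 2 × 5^2 × 7
630 = 2 × 3^2 × 5 × 7
gcd(266, 280, 350, 630) = 2 × 7 = 14.

14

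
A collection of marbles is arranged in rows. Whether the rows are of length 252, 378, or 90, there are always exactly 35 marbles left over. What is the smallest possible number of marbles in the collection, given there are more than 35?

N − 35 must be a common multiple of 252, 378, and 90.
252 = 2^2 × 3^2 × 7
378 = 2 × 3^3 × 7
90 = 2 × 3^2 × 5
LCM(252, 378, 90) = 2^2 × 3^3 × 5 × 7 = 3780.
Smallest N > 35 is LCM + 35 = 3780 + 35 = 3815.

3815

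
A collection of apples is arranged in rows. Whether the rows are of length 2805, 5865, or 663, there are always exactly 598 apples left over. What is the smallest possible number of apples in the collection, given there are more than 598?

N − 598 must be a common multiple of 2805, 5865, and 663.
2805 = 3 × 5 × 11 × 17
5865 = 3 × 5 × 17 × 23
663 = 3 × 13 × 17
LCM(2805, 5865, 663) = 3 × 5 × 11 × 13 × 17 × 23 = 838695.
Smallest N > 598 is LCM + 598 = 838695 + 598 = 839293.

839293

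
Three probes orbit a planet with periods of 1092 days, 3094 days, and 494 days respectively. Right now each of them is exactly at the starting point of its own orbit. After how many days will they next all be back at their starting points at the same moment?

They coincide at every common multiple of the periods; the first is the LCM.
1092 = 2^2 × 3 × 7 × 13
3094 = 2 × 7 × 13 × 17
494 = 2 × 13 × 19
LCM(1092, 3094, 494) = 2^2 × 3 × 7 × 13 × 17 × 19 = 352716.

352716 days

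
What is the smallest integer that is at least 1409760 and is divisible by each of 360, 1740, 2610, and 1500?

1566000

The integer must be a common multiple of 360, 1740, 2610, and 1500, so a multiple of their LCM.
360 = 2^3 × 3^2 × 5
1740 = 2^2 × 3 × 5 × 29
2610 = 2 × 3^2 × 5 × 29
1500 = 2^2 × 3 × 5^3
LCM(360, 1740, 2610, 1500) = 2^3 × 3^2 × 5^3 × 29 = 261000.
Smallest multiple of 261000 that is ≥ 1409760: ⌈1409760/261000⌉ × 261000 = 6 × 261000 = 1566000.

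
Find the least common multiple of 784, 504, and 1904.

784 = 2^4 × 7^2
504 = 2^3 × 3^2 × 7
1904 = 2^4 × 7 × 17
LCM(784, 504, 1904) = 2^4 × 3^2 × 7^2 × 17 = 119952.

119952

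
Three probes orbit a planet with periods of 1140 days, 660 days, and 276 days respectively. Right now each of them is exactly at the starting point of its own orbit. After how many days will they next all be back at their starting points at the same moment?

We need the least common multiple of the intervals.
1140 = 2^2 × 3 × 5 × 19
660 = 2^2 × 3 × 5 × 11
276 = 2^2 × 3 × 23
LCM(1140, 660, 276) = 2^2 × 3 × 5 × 11 × 19 × 23 = 288420.

288420 days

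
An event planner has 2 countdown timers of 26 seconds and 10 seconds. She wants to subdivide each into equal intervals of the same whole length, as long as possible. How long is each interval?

2 seconds

The interval must divide each timer length; the longest such is the gcd.
26 = 2 × 13
10 = 2 × 5
gcd(26, 10) = 2.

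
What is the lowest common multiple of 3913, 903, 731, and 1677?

199563

3913 = 7 × 13 × 43
903 = 3 × 7 × 43
731 = 17 × 43
1677 = 3 × 13 × 43
LCM(3913, 903, 731, 1677) = 3 × 7 × 13 × 17 × 43 = 199563.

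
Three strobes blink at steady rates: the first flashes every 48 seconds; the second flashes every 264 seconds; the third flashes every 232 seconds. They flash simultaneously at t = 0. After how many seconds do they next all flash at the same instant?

The first simultaneous occurrence is after LCM of the individual periods.
48 = 2^4 × 3
264 = 2^3 × 3 × 11
232 = 2^3 × 29
LCM(48, 264, 232) = 2^4 × 3 × 11 × 29 = 15312.

15312 seconds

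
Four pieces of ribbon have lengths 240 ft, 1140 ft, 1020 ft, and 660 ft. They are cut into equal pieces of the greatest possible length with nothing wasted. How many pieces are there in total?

Piece length = gcd(240, 1140, 1020, 660).
240 = 2^4 × 3 × 5
1140 = 2^2 × 3 × 5 × 19
1020 = 2^2 × 3 × 5 × 17
660 = 2^2 × 3 × 5 × 11
gcd(240, 1140, 1020, 660) = 2^2 × 3 × 5 = 60.
Total pieces = 240/60 + 1140/60 + 1020/60 + 660/60 = 4 + 19 + 17 + 11 = 51.

51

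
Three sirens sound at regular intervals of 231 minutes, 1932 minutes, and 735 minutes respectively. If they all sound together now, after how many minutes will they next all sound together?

743820 minutes

We need the least common multiple of the intervals.
231 = 3 × 7 × 11
1932 = 2^2 × 3 × 7 × 23
735 = 3 × 5 × 7^2
LCM(231, 1932, 735) = 2^2 × 3 × 5 × 7^2 × 11 × 23 = 743820.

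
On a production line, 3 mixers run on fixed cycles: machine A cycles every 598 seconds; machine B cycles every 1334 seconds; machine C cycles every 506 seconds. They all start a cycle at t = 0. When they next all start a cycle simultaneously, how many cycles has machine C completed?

377 cycles

The first common completion time is the LCM of the periods.
598 = 2 × 13 × 23
1334 = 2 × 23 × 29
506 = 2 × 11 × 23
LCM(598, 1334, 506) = 2 × 11 × 13 × 23 × 29 = 190762.
Cycles for period 506: 190762 / 506 = 377.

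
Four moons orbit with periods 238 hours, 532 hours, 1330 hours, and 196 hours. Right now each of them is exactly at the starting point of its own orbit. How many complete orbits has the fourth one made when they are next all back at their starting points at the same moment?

1615 orbits

All finish a whole number of cycles simultaneously at t = LCM of the periods.
238 = 2 × 7 × 17
532 = 2^2 × 7 × 19
1330 = 2 × 5 × 7 × 19
196 = 2^2 × 7^2
LCM(238, 532, 1330, 196) = 2^2 × 5 × 7^2 × 17 × 19 = 316540.
Orbits for period 196: 316540 / 196 = 1615.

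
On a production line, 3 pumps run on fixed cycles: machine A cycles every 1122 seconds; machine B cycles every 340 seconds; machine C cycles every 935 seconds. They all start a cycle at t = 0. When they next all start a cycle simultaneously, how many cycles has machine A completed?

All finish a whole number of cycles simultaneously at t = LCM of the periods.
1122 = 2 × 3 × 11 × 17
340 = 2^2 × 5 × 17
935 = 5 × 11 × 17
LCM(1122, 340, 935) = 2^2 × 3 × 5 × 11 × 17 = 11220.
Cycles for period 1122: 11220 / 1122 = 10.

10 cycles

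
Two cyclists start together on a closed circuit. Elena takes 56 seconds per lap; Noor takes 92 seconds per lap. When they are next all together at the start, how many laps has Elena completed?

23 laps

All finish a whole number of cycles simultaneously at t = LCM of the periods.
56 = 2^3 × 7
92 = 2^2 × 23
LCM(56, 92) = 2^3 × 7 × 23 = 1288.
Laps for period 56: 1288 / 56 = 23.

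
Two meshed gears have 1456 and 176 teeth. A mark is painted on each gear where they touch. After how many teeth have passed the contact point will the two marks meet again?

The first simultaneous occurrence is after LCM of the individual periods.
1456 = 2^4 × 7 × 13
176 = 2^4 × 11
LCM(1456, 176) = 2^4 × 7 × 11 × 13 = 16016.

16016 teeth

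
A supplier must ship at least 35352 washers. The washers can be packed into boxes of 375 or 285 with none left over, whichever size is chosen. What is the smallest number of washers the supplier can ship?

35625

The number of washers must be a common multiple of 375 and 285, so a multiple of their LCM.
375 = 3 × 5^3
285 = 3 × 5 × 19
LCM(375, 285) = 3 × 5^3 × 19 = 7125.
Smallest multiple of 7125 that is ≥ 35352: ⌈35352/7125⌉ × 7125 = 5 × 7125 = 35625.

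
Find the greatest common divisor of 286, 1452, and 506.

286 = 2 × 11 × 13
1452 = 2^2 × 3 × 11^2
506 = 2 × 11 × 23
gcd(286, 1452, 506) = 2 × 11 = 22.

22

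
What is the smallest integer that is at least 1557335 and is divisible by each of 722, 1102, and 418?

1612226

The integer must be a common multiple of 722, 1102, and 418, so a multiple of their LCM.
722 = 2 × 19^2
1102 = 2 × 19 × 29
418 = 2 × 11 × 19
LCM(722, 1102, 418) = 2 × 11 × 19^2 × 29 = 230318.
Smallest multiple of 230318 that is ≥ 1557335: ⌈1557335/230318⌉ × 230318 = 7 × 230318 = 1612226.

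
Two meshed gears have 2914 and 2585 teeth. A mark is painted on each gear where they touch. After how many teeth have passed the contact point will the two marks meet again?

160270 teeth

The first simultaneous occurrence is after LCM of the individual periods.
2914 = 2 × 31 × 47
2585 = 5 × 11 × 47
LCM(2914, 2585) = 2 × 5 × 11 × 31 × 47 = 160270.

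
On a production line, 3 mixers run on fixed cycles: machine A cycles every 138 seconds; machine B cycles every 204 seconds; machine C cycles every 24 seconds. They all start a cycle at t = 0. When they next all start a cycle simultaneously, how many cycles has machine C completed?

All finish a whole number of cycles simultaneously at t = LCM of the periods.
138 = 2 × 3 × 23
204 = 2^2 × 3 × 17
24 = 2^3 × 3
LCM(138, 204, 24) = 2^3 × 3 × 17 × 23 = 9384.
Cycles for period 24: 9384 / 24 = 391.

391 cycles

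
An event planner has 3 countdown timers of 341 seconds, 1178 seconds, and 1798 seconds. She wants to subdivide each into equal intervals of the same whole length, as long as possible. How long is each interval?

31 seconds

The interval must divide each timer length; the longest such is the gcd.
341 = 11 × 31
1178 = 2 × 19 × 31
1798 = 2 × 29 × 31
gcd(341, 1178, 1798) = 31.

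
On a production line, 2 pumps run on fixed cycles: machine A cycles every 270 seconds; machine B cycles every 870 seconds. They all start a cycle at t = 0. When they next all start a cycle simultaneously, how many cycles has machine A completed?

They are all back at their starting positions together after one LCM of the periods.
270 = 2 × 3^3 × 5
870 = 2 × 3 × 5 × 29
LCM(270, 870) = 2 × 3^3 × 5 × 29 = 7830.
Cycles for period 270: 7830 / 270 = 29.

29 cycles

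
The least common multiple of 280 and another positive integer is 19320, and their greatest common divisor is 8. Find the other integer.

gcd × lcm = product of the two integers, so the other integer is (8 × 19320) / 280 = 552.

552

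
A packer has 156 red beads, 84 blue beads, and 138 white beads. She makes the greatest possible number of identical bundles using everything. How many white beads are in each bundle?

23

Number of bundles = gcd(156, 84, 138).
156 = 2^2 × 3 × 13
84 = 2^2 × 3 × 7
138 = 2 × 3 × 23
gcd(156, 84, 138) = 2 × 3 = 6.
white beads per bundle = 138 / 6 = 23.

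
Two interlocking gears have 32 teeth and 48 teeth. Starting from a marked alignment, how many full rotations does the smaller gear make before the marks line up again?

3 rotations

The first common completion time is the LCM of the periods.
32 = 2^5
48 = 2^4 × 3
LCM(32, 48) = 2^5 × 3 = 96.
Rotations for period 32: 96 / 32 = 3.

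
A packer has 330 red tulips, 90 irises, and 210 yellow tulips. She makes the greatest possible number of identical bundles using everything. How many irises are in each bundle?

3

Number of bundles = gcd(330, 90, 210).
330 = 2 × 3 × 5 × 11
90 = 2 × 3^2 × 5
210 = 2 × 3 × 5 × 7
gcd(330, 90, 210) = 2 × 3 × 5 = 30.
irises per bundle = 90 / 30 = 3.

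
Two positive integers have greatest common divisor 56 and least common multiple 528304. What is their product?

For any two positive integers, gcd × lcm = product = 56 × 528304 = 29585024.

29585024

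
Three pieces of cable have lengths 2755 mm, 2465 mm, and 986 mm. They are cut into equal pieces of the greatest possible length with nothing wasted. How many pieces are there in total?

214

Piece length = gcd(2755, 2465, 986).
2755 = 5 × 19 × 29
2465 = 5 × 17 × 29
986 = 2 × 17 × 29
gcd(2755, 2465, 986) = 29.
Total pieces = 2755/29 + 2465/29 + 986/29 = 95 + 85 + 34 = 214.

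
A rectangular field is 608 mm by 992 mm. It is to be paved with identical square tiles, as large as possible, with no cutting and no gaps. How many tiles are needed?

589

Tile side = gcd(608, 992).
608 = 2^5 × 19
992 = 2^5 × 31
gcd(608, 992) = 2^5 = 32.
Tiles: (608/32) × (992/32) = 19 × 31 = 589.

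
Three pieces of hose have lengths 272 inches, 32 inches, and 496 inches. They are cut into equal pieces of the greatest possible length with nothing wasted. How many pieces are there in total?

50

Piece length = gcd(272, 32, 496).
272 = 2^4 × 17
32 = 2^5
496 = 2^4 × 31
gcd(272, 32, 496) = 2^4 = 16.
Total pieces = 272/16 + 32/16 + 496/16 = 17 + 2 + 31 = 50.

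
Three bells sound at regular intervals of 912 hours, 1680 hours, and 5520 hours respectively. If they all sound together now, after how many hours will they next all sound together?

734160 hours

They coincide at every common multiple of the periods; the first is the LCM.
912 = 2^4 × 3 × 19
1680 = 2^4 × 3 × 5 × 7
5520 = 2^4 × 3 × 5 × 23
LCM(912, 1680, 5520) = 2^4 × 3 × 5 × 7 × 19 × 23 = 734160.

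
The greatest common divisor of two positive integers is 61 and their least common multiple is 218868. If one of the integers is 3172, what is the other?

For two integers, gcd × lcm = product, so the other is (61 × 218868) / 3172 = 13350948 / 3172 = 4209.

4209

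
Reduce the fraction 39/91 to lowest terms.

3/7

39 = 3 × 13
91 = 7 × 13
gcd(39, 91) = 13.
Divide numerator and denominator by 13: 39/91 = 3/7.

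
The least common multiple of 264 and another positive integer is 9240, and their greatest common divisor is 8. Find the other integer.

280

gcd × lcm = product of the two integers, so the other integer is (8 × 9240) / 264 = 280.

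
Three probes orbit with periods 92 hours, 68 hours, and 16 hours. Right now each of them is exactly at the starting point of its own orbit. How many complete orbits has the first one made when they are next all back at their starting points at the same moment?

68 orbits

The first common completion time is the LCM of the periods.
92 = 2^2 × 23
68 = 2^2 × 17
16 = 2^4
LCM(92, 68, 16) = 2^4 × 17 × 23 = 6256.
Orbits for period 92: 6256 / 92 = 68.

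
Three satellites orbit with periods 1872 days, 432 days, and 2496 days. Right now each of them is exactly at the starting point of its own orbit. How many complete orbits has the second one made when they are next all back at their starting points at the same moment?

52 orbits

All finish a whole number of cycles simultaneously at t = LCM of the periods.
1872 = 2^4 × 3^2 × 13
432 = 2^4 × 3^3
2496 = 2^6 × 3 × 13
LCM(1872, 432, 2496) = 2^6 × 3^3 × 13 = 22464.
Orbits for period 432: 22464 / 432 = 52.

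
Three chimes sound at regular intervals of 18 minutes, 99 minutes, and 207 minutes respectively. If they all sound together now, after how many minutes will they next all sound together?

The first simultaneous occurrence is after LCM of the individual periods.
18 = 2 × 3^2
99 = 3^2 × 11
207 = 3^2 × 23
LCM(18, 99, 207) = 2 × 3^2 × 11 × 23 = 4554.

4554 minutes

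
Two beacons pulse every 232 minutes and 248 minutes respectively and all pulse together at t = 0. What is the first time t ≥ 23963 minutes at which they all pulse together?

Joint pulses occur at multiples of LCM(232, 248).
232 = 2^3 × 29
248 = 2^3 × 31
LCM(232, 248) = 2^3 × 29 × 31 = 7192.
Smallest multiple of 7192 that is ≥ 23963: ⌈23963/7192⌉ × 7192 = 4 × 7192 = 28768.

28768 minutes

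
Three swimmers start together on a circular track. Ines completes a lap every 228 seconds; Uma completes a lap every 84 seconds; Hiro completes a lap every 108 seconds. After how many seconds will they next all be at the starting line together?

The first simultaneous occurrence is after LCM of the individual periods.
228 = 2^2 × 3 × 19
84 = 2^2 × 3 × 7
108 = 2^2 × 3^3
LCM(228, 84, 108) = 2^2 × 3^3 × 7 × 19 = 14364.

14364 seconds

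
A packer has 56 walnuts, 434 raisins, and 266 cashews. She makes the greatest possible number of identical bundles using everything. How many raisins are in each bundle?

31

Number of bundles = gcd(56, 434, 266).
56 = 2^3 × 7
434 = 2 × 7 × 31
266 = 2 × 7 × 19
gcd(56, 434, 266) = 2 × 7 = 14.
raisins per bundle = 434 / 14 = 31.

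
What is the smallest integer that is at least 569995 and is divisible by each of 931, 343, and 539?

573496

The integer must be a common multiple of 931, 343, and 539, so a multiple of their LCM.
931 = 7^2 × 19
343 = 7^3
539 = 7^2 × 11
LCM(931, 343, 539) = 7^3 × 11 × 19 = 71687.
Smallest multiple of 71687 that is ≥ 569995: ⌈569995/71687⌉ × 71687 = 8 × 71687 = 573496.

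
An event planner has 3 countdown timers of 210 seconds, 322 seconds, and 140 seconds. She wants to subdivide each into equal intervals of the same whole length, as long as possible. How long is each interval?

The interval must divide each timer length; the longest such is the gcd.
210 = 2 × 3 × 5 × 7
322 = 2 × 7 × 23
140 = 2^2 × 5 × 7
gcd(210, 322, 140) = 2 × 7 = 14.

14 seconds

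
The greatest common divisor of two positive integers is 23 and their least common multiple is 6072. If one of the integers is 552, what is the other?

253

For two integers, gcd × lcm = product, so the other is (23 × 6072) / 552 = 139656 / 552 = 253.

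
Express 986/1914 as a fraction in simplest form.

986 = 2 × 17 × 29
1914 = 2 × 3 × 11 × 29
gcd(986, 1914) = 2 × 29 = 58.
Divide numerator and denominator by 58: 986/1914 = 17/33.

17/33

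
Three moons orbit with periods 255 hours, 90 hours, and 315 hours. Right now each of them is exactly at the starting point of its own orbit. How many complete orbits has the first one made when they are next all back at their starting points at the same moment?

They are all back at their starting positions together after one LCM of the periods.
255 = 3 × 5 × 17
90 = 2 × 3^2 × 5
315 = 3^2 × 5 × 7
LCM(255, 90, 315) = 2 × 3^2 × 5 × 7 × 17 = 10710.
Orbits for period 255: 10710 / 255 = 42.

42 orbits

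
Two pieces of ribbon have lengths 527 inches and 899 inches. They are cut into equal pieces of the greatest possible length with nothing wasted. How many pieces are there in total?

46

Piece length = gcd(527, 899).
527 = 17 × 31
899 = 29 × 31
gcd(527, 899) = 31.
Total pieces = 527/31 + 899/31 = 17 + 29 = 46.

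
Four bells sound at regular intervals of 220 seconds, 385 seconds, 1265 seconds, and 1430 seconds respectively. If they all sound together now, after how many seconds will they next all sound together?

460460 seconds

We need the least common multiple of the intervals.
220 = 2^2 × 5 × 11
385 = 5 × 7 × 11
1265 = 5 × 11 × 23
1430 = 2 × 5 × 11 × 13
LCM(220, 385, 1265, 1430) = 2^2 × 5 × 7 × 11 × 13 × 23 = 460460.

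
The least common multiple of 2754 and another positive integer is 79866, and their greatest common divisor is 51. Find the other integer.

gcd × lcm = product of the two integers, so the other integer is (51 × 79866) / 2754 = 1479.

1479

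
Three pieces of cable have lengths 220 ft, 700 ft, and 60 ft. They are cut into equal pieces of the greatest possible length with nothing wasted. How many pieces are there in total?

49

Piece length = gcd(220, 700, 60).
220 = 2^2 × 5 × 11
700 = 2^2 × 5^2 × 7
60 = 2^2 × 3 × 5
gcd(220, 700, 60) = 2^2 × 5 = 20.
Total pieces = 220/20 + 700/20 + 60/20 = 11 + 35 + 3 = 49.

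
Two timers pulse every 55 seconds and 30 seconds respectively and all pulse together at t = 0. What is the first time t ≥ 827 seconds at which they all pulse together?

990 seconds

Joint pulses occur at multiples of LCM(55, 30).
55 = 5 × 11
30 = 2 × 3 × 5
LCM(55, 30) = 2 × 3 × 5 × 11 = 330.
Smallest multiple of 330 that is ≥ 827: ⌈827/330⌉ × 330 = 3 × 330 = 990.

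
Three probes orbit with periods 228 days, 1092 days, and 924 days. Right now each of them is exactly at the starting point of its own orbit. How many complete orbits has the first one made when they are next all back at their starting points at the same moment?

1001 orbits

They are all back at their starting positions together after one LCM of the periods.
228 = 2^2 × 3 × 19
1092 = 2^2 × 3 × 7 × 13
924 = 2^2 × 3 × 7 × 11
LCM(228, 1092, 924) = 2^2 × 3 × 7 × 11 × 13 × 19 = 228228.
Orbits for period 228: 228228 / 228 = 1001.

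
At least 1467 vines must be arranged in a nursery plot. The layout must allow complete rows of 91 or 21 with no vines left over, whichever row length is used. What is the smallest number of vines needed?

The number of vines must be a common multiple of 91 and 21, so a multiple of their LCM.
91 = 7 × 13
21 = 3 × 7
LCM(91, 21) = 3 × 7 × 13 = 273.
Smallest multiple of 273 that is ≥ 1467: ⌈1467/273⌉ × 273 = 6 × 273 = 1638.

1638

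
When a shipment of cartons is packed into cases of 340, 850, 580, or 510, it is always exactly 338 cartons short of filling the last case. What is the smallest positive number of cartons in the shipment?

147562

Being 338 short of a full case of size k means N ≡ −338 (mod k), i.e. N + 338 is a multiple of each size.
340 = 2^2 × 5 × 17
850 = 2 × 5^2 × 17
580 = 2^2 × 5 × 29
510 = 2 × 3 × 5 × 17
LCM(340, 850, 580, 510) = 2^2 × 3 × 5^2 × 17 × 29 = 147900.
Smallest positive N is 147900 − 338 = 147562.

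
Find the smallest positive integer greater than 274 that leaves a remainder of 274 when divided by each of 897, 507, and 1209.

N − 274 must be a common multiple of 897, 507, and 1209.
897 = 3 × 13 × 23
507 = 3 × 13^2
1209 = 3 × 13 × 31
LCM(897, 507, 1209) = 3 × 13^2 × 23 × 31 = 361491.
Smallest N > 274 is LCM + 274 = 361491 + 274 = 361765.

361765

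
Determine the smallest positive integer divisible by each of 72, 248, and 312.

29016

72 = 2^3 × 3^2
248 = 2^3 × 31
312 = 2^3 × 3 × 13
LCM(72, 248, 312) = 2^3 × 3^2 × 13 × 31 = 29016.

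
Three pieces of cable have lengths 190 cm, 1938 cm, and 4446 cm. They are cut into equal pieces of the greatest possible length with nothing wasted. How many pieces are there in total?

173

Piece length = gcd(190, 1938, 4446).
190 = 2 × 5 × 19
1938 = 2 × 3 × 17 × 19
4446 = 2 × 3^2 × 13 × 19
gcd(190, 1938, 4446) = 2 × 19 = 38.
Total pieces = 190/38 + 1938/38 + 4446/38 = 5 + 51 + 117 = 173.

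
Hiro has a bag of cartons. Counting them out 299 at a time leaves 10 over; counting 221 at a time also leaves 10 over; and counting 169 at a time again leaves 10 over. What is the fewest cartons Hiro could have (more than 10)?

N − 10 must be a common multiple of 299, 221, and 169.
299 = 13 × 23
221 = 13 × 17
169 = 13^2
LCM(299, 221, 169) = 13^2 × 17 × 23 = 66079.
Smallest N > 10 is LCM + 10 = 66079 + 10 = 66089.

66089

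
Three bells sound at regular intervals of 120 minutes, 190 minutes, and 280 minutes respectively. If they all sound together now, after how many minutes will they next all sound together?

15960 minutes

The first simultaneous occurrence is after LCM of the individual periods.
120 = 2^3 × 3 × 5
190 = 2 × 5 × 19
280 = 2^3 × 5 × 7
LCM(120, 190, 280) = 2^3 × 3 × 5 × 7 × 19 = 15960.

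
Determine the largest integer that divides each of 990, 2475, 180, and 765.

45

990 = 2 × 3^2 × 5 × 11
2475 = 3^2 × 5^2 × 11
180 = 2^2 × 3^2 × 5
765 = 3^2 × 5 × 17
gcd(990, 2475, 180, 765) = 3^2 × 5 = 45.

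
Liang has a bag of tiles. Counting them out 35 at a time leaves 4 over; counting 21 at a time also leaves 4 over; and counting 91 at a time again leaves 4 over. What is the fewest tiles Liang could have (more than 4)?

1369

N − 4 must be a common multiple of 35, 21, and 91.
35 = 5 × 7
21 = 3 × 7
91 = 7 × 13
LCM(35, 21, 91) = 3 × 5 × 7 × 13 = 1365.
Smallest N > 4 is LCM + 4 = 1365 + 4 = 1369.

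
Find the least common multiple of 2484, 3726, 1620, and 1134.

2484 = 2^2 × 3^3 × 23
3726 = 2 × 3^4 × 23
1620 = 2^2 × 3^4 × 5
1134 = 2 × 3^4 × 7
LCM(2484, 3726, 1620, 1134) = 2^2 × 3^4 × 5 × 7 × 23 = 260820.

260820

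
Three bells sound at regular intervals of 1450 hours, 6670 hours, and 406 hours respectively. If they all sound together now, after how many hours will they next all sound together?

233450 hours

They coincide at every common multiple of the periods; the first is the LCM.
1450 = 2 × 5^2 × 29
6670 = 2 × 5 × 23 × 29
406 = 2 × 7 × 29
LCM(1450, 6670, 406) = 2 × 5^2 × 7 × 23 × 29 = 233450.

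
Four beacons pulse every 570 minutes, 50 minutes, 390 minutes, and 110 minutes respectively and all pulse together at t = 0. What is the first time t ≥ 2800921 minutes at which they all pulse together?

2852850 minutes

Joint pulses occur at multiples of LCM(570, 50, 390, 110).
570 = 2 × 3 × 5 × 19
50 = 2 × 5^2
390 = 2 × 3 × 5 × 13
110 = 2 × 5 × 11
LCM(570, 50, 390, 110) = 2 × 3 × 5^2 × 11 × 13 × 19 = 407550.
Smallest multiple of 407550 that is ≥ 2800921: ⌈2800921/407550⌉ × 407550 = 7 × 407550 = 2852850.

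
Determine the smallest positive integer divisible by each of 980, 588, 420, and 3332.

49980

980 = 2^2 × 5 × 7^2
588 = 2^2 × 3 × 7^2
420 = 2^2 × 3 × 5 × 7
3332 = 2^2 × 7^2 × 17
LCM(980, 588, 420, 3332) = 2^2 × 3 × 5 × 7^2 × 17 = 49980.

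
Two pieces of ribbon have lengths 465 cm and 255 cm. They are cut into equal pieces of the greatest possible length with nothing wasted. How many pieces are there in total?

48

Piece length = gcd(465, 255).
465 = 3 × 5 × 31
255 = 3 × 5 × 17
gcd(465, 255) = 3 × 5 = 15.
Total pieces = 465/15 + 255/15 = 31 + 17 = 48.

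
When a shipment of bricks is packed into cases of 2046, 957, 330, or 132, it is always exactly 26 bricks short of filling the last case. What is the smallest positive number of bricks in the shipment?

Being 26 short of a full case of size k means N ≡ −26 (mod k), i.e. N + 26 is a multiple of each size.
2046 = 2 × 3 × 11 × 31
957 = 3 × 11 × 29
330 = 2 × 3 × 5 × 11
132 = 2^2 × 3 × 11
LCM(2046, 957, 330, 132) = 2^2 × 3 × 5 × 11 × 29 × 31 = 593340.
Smallest positive N is 593340 − 26 = 593314.

593314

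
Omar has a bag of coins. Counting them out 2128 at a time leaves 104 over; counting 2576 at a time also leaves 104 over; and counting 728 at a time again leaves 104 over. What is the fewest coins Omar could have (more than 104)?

636376

N − 104 must be a common multiple of 2128, 2576, and 728.
2128 = 2^4 × 7 × 19
2576 = 2^4 × 7 × 23
728 = 2^3 × 7 × 13
LCM(2128, 2576, 728) = 2^4 × 7 × 13 × 19 × 23 = 636272.
Smallest N > 104 is LCM + 104 = 636272 + 104 = 636376.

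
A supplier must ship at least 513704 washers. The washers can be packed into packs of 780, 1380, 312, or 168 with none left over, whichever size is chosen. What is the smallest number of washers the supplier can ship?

The number of washers must be a common multiple of 780, 1380, 312, and 168, so a multiple of their LCM.
780 = 2^2 × 3 × 5 × 13
1380 = 2^2 × 3 × 5 × 23
312 = 2^3 × 3 × 13
168 = 2^3 × 3 × 7
LCM(780, 1380, 312, 168) = 2^3 × 3 × 5 × 7 × 13 × 23 = 251160.
Smallest multiple of 251160 that is ≥ 513704: ⌈513704/251160⌉ × 251160 = 3 × 251160 = 753480.

753480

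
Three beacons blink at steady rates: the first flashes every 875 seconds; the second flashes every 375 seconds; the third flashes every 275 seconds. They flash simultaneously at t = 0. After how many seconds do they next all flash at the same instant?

28875 seconds

They coincide at every common multiple of the periods; the first is the LCM.
875 = 5^3 × 7
375 = 3 × 5^3
275 = 5^2 × 11
LCM(875, 375, 275) = 3 × 5^3 × 7 × 11 = 28875.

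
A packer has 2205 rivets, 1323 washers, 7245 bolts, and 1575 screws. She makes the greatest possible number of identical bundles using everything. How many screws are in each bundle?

Number of bundles = gcd(2205, 1323, 7245, 1575).
2205 = 3^2 × 5 × 7^2
1323 = 3^3 × 7^2
7245 = 3^2 × 5 × 7 × 23
1575 = 3^2 × 5^2 × 7
gcd(2205, 1323, 7245, 1575) = 3^2 × 7 = 63.
screws per bundle = 1575 / 63 = 25.

25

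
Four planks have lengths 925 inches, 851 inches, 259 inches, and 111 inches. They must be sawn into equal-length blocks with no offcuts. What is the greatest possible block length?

37 inches

This is the greatest common divisor of 925, 851, 259, and 111.
925 = 5^2 × 37
851 = 23 × 37
259 = 7 × 37
111 = 3 × 37
gcd(925, 851, 259, 111) = 37.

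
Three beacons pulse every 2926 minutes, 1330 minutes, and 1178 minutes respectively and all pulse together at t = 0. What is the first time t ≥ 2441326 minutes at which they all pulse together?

Joint pulses occur at multiples of LCM(2926, 1330, 1178).
2926 = 2 × 7 × 11 × 19
1330 = 2 × 5 × 7 × 19
1178 = 2 × 19 × 31
LCM(2926, 1330, 1178) = 2 × 5 × 7 × 11 × 19 × 31 = 453530.
Smallest multiple of 453530 that is ≥ 2441326: ⌈2441326/453530⌉ × 453530 = 6 × 453530 = 2721180.

2721180 minutes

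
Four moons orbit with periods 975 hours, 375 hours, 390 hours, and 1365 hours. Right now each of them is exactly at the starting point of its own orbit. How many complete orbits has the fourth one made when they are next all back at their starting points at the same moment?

They are all back at their starting positions together after one LCM of the periods.
975 = 3 × 5^2 × 13
375 = 3 × 5^3
390 = 2 × 3 × 5 × 13
1365 = 3 × 5 × 7 × 13
LCM(975, 375, 390, 1365) = 2 × 3 × 5^3 × 7 × 13 = 68250.
Orbits for period 1365: 68250 / 1365 = 50.

50 orbits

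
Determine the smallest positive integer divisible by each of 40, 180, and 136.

40 = 2^3 × 5
180 = 2^2 × 3^2 × 5
136 = 2^3 × 17
LCM(40, 180, 136) = 2^3 × 3^2 × 5 × 17 = 6120.

6120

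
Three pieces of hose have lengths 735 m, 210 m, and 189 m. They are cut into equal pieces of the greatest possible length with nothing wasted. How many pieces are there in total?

54

Piece length = gcd(735, 210, 189).
735 = 3 × 5 × 7^2
210 = 2 × 3 × 5 × 7
189 = 3^3 × 7
gcd(735, 210, 189) = 3 × 7 = 21.
Total pieces = 735/21 + 210/21 + 189/21 = 35 + 10 + 9 = 54.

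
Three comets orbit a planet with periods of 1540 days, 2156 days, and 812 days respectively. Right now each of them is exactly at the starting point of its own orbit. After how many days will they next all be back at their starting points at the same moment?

312620 days

They coincide at every common multiple of the periods; the first is the LCM.
1540 = 2^2 × 5 × 7 × 11
2156 = 2^2 × 7^2 × 11
812 = 2^2 × 7 × 29
LCM(1540, 2156, 812) = 2^2 × 5 × 7^2 × 11 × 29 = 312620.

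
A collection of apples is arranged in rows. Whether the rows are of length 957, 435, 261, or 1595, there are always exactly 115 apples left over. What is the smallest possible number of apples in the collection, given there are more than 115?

N − 115 must be a common multiple of 957, 435, 261, and 1595.
957 = 3 × 11 × 29
435 = 3 × 5 × 29
261 = 3^2 × 29
1595 = 5 × 11 × 29
LCM(957, 435, 261, 1595) = 3^2 × 5 × 11 × 29 = 14355.
Smallest N > 115 is LCM + 115 = 14355 + 115 = 14470.

14470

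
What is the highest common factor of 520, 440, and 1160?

520 = 2^3 × 5 × 13
440 = 2^3 × 5 × 11
1160 = 2^3 × 5 × 29
gcd(520, 440, 1160) = 2^3 × 5 = 40.

40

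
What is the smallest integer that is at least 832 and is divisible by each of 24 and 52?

936

The integer must be a common multiple of 24 and 52, so a multiple of their LCM.
24 = 2^3 × 3
52 = 2^2 × 13
LCM(24, 52) = 2^3 × 3 × 13 = 312.
Smallest multiple of 312 that is ≥ 832: ⌈832/312⌉ × 312 = 3 × 312 = 936.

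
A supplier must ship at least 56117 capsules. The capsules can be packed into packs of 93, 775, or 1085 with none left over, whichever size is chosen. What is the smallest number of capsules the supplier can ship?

65100

The number of capsules must be a common multiple of 93, 775, and 1085, so a multiple of their LCM.
93 = 3 × 31
775 = 5^2 × 31
1085 = 5 × 7 × 31
LCM(93, 775, 1085) = 3 × 5^2 × 7 × 31 = 16275.
Smallest multiple of 16275 that is ≥ 56117: ⌈56117/16275⌉ × 16275 = 4 × 16275 = 65100.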